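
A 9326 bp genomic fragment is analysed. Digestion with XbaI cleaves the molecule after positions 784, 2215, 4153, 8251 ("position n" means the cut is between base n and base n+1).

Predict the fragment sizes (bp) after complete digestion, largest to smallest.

4098, 1938, 1431, 1075, 784 bp

Linear molecule, 4 cuts → 5 fragments:
  784 − 0 = 784 bp
  2215 − 784 = 1431 bp
  4153 − 2215 = 1938 bp
  8251 − 4153 = 4098 bp
  9326 − 8251 = 1075 bp
Sorted largest to smallest: 4098, 1938, 1431, 1075, 784 bp.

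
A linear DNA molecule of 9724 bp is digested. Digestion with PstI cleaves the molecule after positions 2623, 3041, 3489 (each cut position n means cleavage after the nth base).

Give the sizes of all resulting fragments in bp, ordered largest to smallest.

6235, 2623, 448, 418 bp

Linear molecule, 3 cuts → 4 fragments:
  2623 − 0 = 2623 bp
  3041 − 2623 = 418 bp
  3489 − 3041 = 448 bp
  9724 − 3489 = 6235 bp
Sorted largest to smallest: 6235, 2623, 448, 418 bp.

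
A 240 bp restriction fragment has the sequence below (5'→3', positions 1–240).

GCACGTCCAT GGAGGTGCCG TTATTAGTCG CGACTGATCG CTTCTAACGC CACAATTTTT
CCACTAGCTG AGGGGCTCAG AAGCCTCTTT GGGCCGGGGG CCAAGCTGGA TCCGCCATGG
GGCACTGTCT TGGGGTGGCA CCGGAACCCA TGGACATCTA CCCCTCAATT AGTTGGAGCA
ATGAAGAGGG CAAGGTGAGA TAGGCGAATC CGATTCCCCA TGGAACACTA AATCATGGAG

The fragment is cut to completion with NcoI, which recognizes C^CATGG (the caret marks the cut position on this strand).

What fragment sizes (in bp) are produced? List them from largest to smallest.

108, 70, 33, 22, 7 bp

NcoI sites (CCATGG) start at positions 7, 115, 148, 218.
NcoI cuts after the first base of each site, so after positions 7, 115, 148, 218.
Linear molecule, 4 cuts → 5 fragments:
  1–7 → 7 bp
  8–115 → 108 bp
  116–148 → 33 bp
  149–218 → 70 bp
  219–240 → 22 bp
Sorted largest to smallest: 108, 70, 33, 22, 7 bp.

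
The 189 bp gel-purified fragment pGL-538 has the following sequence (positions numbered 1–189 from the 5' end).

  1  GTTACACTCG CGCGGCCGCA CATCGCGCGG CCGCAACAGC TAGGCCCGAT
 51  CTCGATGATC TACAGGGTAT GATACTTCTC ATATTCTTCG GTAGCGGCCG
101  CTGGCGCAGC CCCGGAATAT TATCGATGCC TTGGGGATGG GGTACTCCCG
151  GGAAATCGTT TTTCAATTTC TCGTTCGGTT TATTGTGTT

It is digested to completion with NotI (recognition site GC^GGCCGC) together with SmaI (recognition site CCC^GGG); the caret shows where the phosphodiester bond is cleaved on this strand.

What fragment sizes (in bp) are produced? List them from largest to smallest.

67, 54, 40, 15, 13 bp

NotI sites (GCGGCCGC) start at positions 12, 27, 94.
NotI cuts after base 2 of each site, so after positions 13, 28, 95.
The SmaI site (CCCGGG) starts at position 147.
SmaI cuts after base 3 of each site, so after position 149.
Combined cut positions: 13, 28, 95, 149.
Linear molecule, 4 cuts → 5 fragments:
  1–13 → 13 bp
  14–28 → 15 bp
  29–95 → 67 bp
  96–149 → 54 bp
  150–189 → 40 bp
Sorted largest to smallest: 67, 54, 40, 15, 13 bp.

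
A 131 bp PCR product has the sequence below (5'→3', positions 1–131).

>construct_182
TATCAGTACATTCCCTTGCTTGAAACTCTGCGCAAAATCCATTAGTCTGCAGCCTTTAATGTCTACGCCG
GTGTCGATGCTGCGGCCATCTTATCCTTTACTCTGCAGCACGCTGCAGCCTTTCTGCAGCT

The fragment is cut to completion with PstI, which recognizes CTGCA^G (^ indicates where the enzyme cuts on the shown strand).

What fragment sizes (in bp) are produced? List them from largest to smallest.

PstI sites (CTGCAG) start at positions 47, 103, 113, 124.
PstI cuts after base 5 of each site (before the last base), so after positions 51, 107, 117, 128.
Linear molecule, 4 cuts → 5 fragments:
  1–51 → 51 bp
  52–107 → 56 bp
  108–117 → 10 bp
  118–128 → 11 bp
  129–131 → 3 bp
Sorted largest to smallest: 56, 51, 11, 10, 3 bp.

56, 51, 11, 10, 3 bp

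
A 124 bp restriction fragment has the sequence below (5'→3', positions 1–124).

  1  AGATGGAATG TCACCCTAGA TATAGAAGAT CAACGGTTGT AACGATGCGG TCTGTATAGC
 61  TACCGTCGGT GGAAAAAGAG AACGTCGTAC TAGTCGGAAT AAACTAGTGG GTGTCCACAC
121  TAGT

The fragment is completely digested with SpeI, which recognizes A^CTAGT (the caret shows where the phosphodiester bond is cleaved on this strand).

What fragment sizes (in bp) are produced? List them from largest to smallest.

89, 16, 14, 5 bp

SpeI sites (ACTAGT) start at positions 89, 103, 119.
SpeI cuts after the first base of each site, so after positions 89, 103, 119.
Linear molecule, 3 cuts → 4 fragments:
  1–89 → 89 bp
  90–103 → 14 bp
  104–119 → 16 bp
  120–124 → 5 bp
Sorted largest to smallest: 89, 16, 14, 5 bp.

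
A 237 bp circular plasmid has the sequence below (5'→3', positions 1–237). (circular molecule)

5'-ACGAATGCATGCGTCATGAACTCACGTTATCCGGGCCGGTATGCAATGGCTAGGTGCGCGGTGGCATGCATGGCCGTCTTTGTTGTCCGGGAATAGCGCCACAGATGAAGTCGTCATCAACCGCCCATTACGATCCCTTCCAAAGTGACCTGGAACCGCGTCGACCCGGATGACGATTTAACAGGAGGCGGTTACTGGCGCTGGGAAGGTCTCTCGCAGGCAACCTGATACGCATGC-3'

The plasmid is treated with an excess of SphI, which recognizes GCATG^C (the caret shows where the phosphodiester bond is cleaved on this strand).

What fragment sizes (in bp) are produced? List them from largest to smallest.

168, 57, 12 bp

SphI sites (GCATGC) start at positions 7, 64, 232.
SphI cuts after base 5 of each site (before the last base), so after positions 11, 68, 236.
Circular molecule, 3 cuts → 3 fragments:
  12–68 → 57 bp
  69–236 → 168 bp
  237–237 then 1–11 → 1 + 11 = 12 bp
Sorted largest to smallest: 168, 57, 12 bp.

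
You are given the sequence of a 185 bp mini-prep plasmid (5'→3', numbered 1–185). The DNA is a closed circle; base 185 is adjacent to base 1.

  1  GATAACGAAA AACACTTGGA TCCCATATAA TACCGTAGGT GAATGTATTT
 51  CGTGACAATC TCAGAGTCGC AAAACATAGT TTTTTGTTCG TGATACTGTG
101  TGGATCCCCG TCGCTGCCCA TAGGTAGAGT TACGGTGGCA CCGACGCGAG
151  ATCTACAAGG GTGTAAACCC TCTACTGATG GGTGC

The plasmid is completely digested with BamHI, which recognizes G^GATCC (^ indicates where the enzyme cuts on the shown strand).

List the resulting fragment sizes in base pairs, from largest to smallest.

BamHI sites (GGATCC) start at positions 18, 102.
BamHI cuts after the first base of each site, so after positions 18, 102.
Circular molecule, 2 cuts → 2 fragments:
  19–102 → 84 bp
  103–185 then 1–18 → 83 + 18 = 101 bp
Sorted largest to smallest: 101, 84 bp.

101, 84 bp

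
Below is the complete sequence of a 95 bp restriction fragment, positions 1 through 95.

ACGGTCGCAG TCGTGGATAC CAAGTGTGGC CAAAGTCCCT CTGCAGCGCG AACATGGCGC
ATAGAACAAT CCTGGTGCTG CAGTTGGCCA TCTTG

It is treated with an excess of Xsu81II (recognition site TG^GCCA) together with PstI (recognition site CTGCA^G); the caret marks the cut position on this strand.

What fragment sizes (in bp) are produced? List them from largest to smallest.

Xsu81II sites (TGGCCA) start at positions 27, 85.
Xsu81II cuts after base 2 of each site, so after positions 28, 86.
PstI sites (CTGCAG) start at positions 41, 78.
PstI cuts after base 5 of each site (before the last base), so after positions 45, 82.
Combined cut positions: 28, 45, 82, 86.
Linear molecule, 4 cuts → 5 fragments:
  1–28 → 28 bp
  29–45 → 17 bp
  46–82 → 37 bp
  83–86 → 4 bp
  87–95 → 9 bp
Sorted largest to smallest: 37, 28, 17, 9, 4 bp.

37, 28, 17, 9, 4 bp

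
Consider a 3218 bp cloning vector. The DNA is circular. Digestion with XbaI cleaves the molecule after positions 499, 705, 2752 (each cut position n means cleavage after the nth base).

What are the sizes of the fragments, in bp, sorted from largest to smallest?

Circular molecule, 3 cuts → 3 fragments:
  705 − 499 = 206 bp
  2752 − 705 = 2047 bp
  wrap: 3218 − 2752 + 499 = 965 bp
Sorted largest to smallest: 2047, 965, 206 bp.

2047, 965, 206 bp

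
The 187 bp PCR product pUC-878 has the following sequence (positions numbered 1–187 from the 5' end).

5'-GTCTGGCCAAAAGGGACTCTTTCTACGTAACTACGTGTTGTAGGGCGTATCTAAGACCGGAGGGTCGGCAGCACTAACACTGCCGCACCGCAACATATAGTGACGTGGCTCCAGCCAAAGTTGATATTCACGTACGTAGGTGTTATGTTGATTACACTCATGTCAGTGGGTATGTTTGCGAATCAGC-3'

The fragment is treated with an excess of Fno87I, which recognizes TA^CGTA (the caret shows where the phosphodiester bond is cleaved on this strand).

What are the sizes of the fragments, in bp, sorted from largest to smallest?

Fno87I sites (TACGTA) start at positions 24, 133.
Fno87I cuts after base 2 of each site, so after positions 25, 134.
Linear molecule, 2 cuts → 3 fragments:
  1–25 → 25 bp
  26–134 → 109 bp
  135–187 → 53 bp
Sorted largest to smallest: 109, 53, 25 bp.

109, 53, 25 bp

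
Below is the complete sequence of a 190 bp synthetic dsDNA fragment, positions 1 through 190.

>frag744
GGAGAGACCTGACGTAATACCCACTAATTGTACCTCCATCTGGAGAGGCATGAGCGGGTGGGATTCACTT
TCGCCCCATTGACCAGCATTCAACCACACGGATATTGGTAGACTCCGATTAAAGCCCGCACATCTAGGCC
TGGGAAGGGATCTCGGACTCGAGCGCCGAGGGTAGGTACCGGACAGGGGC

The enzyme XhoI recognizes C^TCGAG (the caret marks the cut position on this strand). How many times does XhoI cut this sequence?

1

CTCGAG occurs starting at position 158.
XhoI cuts at 1 site.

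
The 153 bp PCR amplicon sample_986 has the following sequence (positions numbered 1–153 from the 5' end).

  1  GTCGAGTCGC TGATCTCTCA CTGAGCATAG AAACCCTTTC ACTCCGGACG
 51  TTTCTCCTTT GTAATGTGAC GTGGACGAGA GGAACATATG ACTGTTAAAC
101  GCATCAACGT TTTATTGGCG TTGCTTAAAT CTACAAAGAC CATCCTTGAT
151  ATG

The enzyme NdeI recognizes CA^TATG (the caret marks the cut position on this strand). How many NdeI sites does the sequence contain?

CATATG occurs starting at position 85.
NdeI cuts at 1 site.

1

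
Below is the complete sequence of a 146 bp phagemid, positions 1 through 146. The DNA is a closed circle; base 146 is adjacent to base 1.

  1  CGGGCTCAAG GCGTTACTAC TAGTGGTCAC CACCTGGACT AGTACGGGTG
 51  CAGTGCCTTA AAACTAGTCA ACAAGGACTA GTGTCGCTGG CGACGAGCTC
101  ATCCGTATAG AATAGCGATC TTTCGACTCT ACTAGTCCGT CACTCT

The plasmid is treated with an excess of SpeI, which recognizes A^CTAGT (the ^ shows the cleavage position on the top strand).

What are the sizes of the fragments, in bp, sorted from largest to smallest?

54, 34, 25, 19, 14 bp

SpeI sites (ACTAGT) start at positions 19, 38, 63, 77, 131.
SpeI cuts after the first base of each site, so after positions 19, 38, 63, 77, 131.
Circular molecule, 5 cuts → 5 fragments:
  20–38 → 19 bp
  39–63 → 25 bp
  64–77 → 14 bp
  78–131 → 54 bp
  132–146 then 1–19 → 15 + 19 = 34 bp
Sorted largest to smallest: 54, 34, 25, 19, 14 bp.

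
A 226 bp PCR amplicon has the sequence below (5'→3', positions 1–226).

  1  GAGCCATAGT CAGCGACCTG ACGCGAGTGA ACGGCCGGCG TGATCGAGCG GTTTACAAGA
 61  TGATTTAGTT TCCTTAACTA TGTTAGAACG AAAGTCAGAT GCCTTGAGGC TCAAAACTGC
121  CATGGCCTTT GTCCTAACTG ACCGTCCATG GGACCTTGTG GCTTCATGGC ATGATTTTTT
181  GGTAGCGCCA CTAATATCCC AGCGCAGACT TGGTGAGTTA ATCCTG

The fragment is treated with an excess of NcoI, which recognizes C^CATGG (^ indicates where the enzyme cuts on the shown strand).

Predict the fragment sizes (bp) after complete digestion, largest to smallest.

120, 80, 26 bp

NcoI sites (CCATGG) start at positions 120, 146.
NcoI cuts after the first base of each site, so after positions 120, 146.
Linear molecule, 2 cuts → 3 fragments:
  1–120 → 120 bp
  121–146 → 26 bp
  147–226 → 80 bp
Sorted largest to smallest: 120, 80, 26 bp.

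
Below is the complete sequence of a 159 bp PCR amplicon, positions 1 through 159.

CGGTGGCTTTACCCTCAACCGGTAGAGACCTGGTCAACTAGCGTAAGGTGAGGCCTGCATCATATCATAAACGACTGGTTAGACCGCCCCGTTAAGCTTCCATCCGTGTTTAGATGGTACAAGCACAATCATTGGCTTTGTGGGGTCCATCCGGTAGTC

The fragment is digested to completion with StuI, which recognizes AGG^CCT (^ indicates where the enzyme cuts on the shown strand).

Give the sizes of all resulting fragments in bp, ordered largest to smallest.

106, 53 bp

The StuI site (AGGCCT) starts at position 51.
StuI cuts after base 3 of each site, so after position 53.
Linear molecule, 1 cut → 2 fragments:
  1–53 → 53 bp
  54–159 → 106 bp
Sorted largest to smallest: 106, 53 bp.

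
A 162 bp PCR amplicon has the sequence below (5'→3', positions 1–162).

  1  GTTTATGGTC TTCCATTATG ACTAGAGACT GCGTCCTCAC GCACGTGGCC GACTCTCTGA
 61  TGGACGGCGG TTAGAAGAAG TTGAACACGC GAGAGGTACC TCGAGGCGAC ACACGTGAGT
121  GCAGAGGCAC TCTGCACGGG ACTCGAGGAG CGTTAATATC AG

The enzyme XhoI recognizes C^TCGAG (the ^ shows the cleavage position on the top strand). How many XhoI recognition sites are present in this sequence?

2

CTCGAG occurs starting at positions 100, 142.
XhoI cuts at 2 sites.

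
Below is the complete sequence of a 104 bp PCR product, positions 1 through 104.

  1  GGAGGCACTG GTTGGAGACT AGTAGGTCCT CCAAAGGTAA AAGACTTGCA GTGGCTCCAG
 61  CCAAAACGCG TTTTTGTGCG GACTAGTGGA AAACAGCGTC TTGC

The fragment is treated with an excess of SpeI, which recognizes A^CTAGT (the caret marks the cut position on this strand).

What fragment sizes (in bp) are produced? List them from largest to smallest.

SpeI sites (ACTAGT) start at positions 18, 82.
SpeI cuts after the first base of each site, so after positions 18, 82.
Linear molecule, 2 cuts → 3 fragments:
  1–18 → 18 bp
  19–82 → 64 bp
  83–104 → 22 bp
Sorted largest to smallest: 64, 22, 18 bp.

64, 22, 18 bp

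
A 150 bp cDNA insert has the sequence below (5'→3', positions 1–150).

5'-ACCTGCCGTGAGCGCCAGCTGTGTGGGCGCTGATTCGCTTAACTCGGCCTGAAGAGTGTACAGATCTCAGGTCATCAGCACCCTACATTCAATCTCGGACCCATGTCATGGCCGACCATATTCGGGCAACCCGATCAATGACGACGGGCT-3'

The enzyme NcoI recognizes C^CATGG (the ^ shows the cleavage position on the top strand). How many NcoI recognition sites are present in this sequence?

0

No occurrence of CCATGG is present in the sequence.
NcoI does not cut: 0 sites.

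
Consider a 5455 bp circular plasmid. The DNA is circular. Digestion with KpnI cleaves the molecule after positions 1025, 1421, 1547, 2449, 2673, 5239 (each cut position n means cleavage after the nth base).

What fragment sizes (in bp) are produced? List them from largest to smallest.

Circular molecule, 6 cuts → 6 fragments:
  1421 − 1025 = 396 bp
  1547 − 1421 = 126 bp
  2449 − 1547 = 902 bp
  2673 − 2449 = 224 bp
  5239 − 2673 = 2566 bp
  wrap: 5455 − 5239 + 1025 = 1241 bp
Sorted largest to smallest: 2566, 1241, 902, 396, 224, 126 bp.

2566, 1241, 902, 396, 224, 126 bp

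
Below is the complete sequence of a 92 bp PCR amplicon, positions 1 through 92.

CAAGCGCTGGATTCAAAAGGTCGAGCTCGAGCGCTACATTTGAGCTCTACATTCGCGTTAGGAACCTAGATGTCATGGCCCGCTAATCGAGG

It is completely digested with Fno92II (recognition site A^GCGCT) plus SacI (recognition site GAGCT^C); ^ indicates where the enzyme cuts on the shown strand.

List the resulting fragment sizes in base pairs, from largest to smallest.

Fno92II sites (AGCGCT) start at positions 3, 30.
Fno92II cuts after the first base of each site, so after positions 3, 30.
SacI sites (GAGCTC) start at positions 23, 42.
SacI cuts after base 5 of each site (before the last base), so after positions 27, 46.
Combined cut positions: 3, 27, 30, 46.
Linear molecule, 4 cuts → 5 fragments:
  1–3 → 3 bp
  4–27 → 24 bp
  28–30 → 3 bp
  31–46 → 16 bp
  47–92 → 46 bp
Sorted largest to smallest: 46, 24, 16, 3, 3 bp.

46, 24, 16, 3, 3 bp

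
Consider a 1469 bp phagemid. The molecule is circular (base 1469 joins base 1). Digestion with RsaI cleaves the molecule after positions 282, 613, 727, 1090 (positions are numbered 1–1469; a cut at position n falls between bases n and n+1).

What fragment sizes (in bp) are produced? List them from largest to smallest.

Circular molecule, 4 cuts → 4 fragments:
  613 − 282 = 331 bp
  727 − 613 = 114 bp
  1090 − 727 = 363 bp
  wrap: 1469 − 1090 + 282 = 661 bp
Sorted largest to smallest: 661, 363, 331, 114 bp.

661, 363, 331, 114 bp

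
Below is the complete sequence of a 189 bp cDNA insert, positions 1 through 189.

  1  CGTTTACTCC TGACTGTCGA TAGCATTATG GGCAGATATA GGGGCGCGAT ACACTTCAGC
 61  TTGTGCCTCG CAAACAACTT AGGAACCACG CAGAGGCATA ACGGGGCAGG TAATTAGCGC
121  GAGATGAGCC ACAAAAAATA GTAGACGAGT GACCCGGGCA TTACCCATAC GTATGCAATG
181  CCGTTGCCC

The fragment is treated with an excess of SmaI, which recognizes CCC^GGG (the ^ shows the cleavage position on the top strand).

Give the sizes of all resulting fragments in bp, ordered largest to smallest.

The SmaI site (CCCGGG) starts at position 153.
SmaI cuts after base 3 of each site, so after position 155.
Linear molecule, 1 cut → 2 fragments:
  1–155 → 155 bp
  156–189 → 34 bp
Sorted largest to smallest: 155, 34 bp.

155, 34 bp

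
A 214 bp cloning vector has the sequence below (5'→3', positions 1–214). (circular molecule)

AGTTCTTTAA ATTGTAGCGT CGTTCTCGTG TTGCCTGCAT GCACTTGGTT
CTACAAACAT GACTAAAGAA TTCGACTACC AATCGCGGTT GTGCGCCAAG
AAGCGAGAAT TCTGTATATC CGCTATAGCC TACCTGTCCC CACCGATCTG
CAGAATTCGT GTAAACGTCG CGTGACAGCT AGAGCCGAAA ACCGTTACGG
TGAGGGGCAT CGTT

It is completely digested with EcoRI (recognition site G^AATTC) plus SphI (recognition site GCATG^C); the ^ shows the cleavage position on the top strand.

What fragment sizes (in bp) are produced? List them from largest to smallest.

102, 46, 39, 27 bp

EcoRI sites (GAATTC) start at positions 68, 107, 153.
EcoRI cuts after the first base of each site, so after positions 68, 107, 153.
The SphI site (GCATGC) starts at position 37.
SphI cuts after base 5 of each site (before the last base), so after position 41.
Combined cut positions: 41, 68, 107, 153.
Circular molecule, 4 cuts → 4 fragments:
  42–68 → 27 bp
  69–107 → 39 bp
  108–153 → 46 bp
  154–214 then 1–41 → 61 + 41 = 102 bp
Sorted largest to smallest: 102, 46, 39, 27 bp.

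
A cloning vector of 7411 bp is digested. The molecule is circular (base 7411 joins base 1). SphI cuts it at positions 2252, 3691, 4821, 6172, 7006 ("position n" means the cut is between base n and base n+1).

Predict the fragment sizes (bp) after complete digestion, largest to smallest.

Circular molecule, 5 cuts → 5 fragments:
  3691 − 2252 = 1439 bp
  4821 − 3691 = 1130 bp
  6172 − 4821 = 1351 bp
  7006 − 6172 = 834 bp
  wrap: 7411 − 7006 + 2252 = 2657 bp
Sorted largest to smallest: 2657, 1439, 1351, 1130, 834 bp.

2657, 1439, 1351, 1130, 834 bp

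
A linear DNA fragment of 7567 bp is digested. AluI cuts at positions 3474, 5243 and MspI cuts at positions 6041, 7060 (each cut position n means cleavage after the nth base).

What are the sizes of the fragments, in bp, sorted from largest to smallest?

3474, 1769, 1019, 798, 507 bp

Combined cut positions (sorted): 3474, 5243, 6041, 7060.
Linear molecule, 4 cuts → 5 fragments:
  3474 − 0 = 3474 bp
  5243 − 3474 = 1769 bp
  6041 − 5243 = 798 bp
  7060 − 6041 = 1019 bp
  7567 − 7060 = 507 bp
Sorted largest to smallest: 3474, 1769, 1019, 798, 507 bp.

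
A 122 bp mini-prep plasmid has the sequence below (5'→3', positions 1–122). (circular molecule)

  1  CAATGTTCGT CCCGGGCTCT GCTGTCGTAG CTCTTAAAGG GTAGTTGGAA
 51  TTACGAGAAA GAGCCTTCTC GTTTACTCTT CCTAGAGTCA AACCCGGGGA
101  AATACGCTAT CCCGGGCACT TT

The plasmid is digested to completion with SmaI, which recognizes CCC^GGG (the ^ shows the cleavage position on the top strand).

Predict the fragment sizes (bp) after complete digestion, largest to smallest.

82, 22, 18 bp

SmaI sites (CCCGGG) start at positions 11, 93, 111.
SmaI cuts after base 3 of each site, so after positions 13, 95, 113.
Circular molecule, 3 cuts → 3 fragments:
  14–95 → 82 bp
  96–113 → 18 bp
  114–122 then 1–13 → 9 + 13 = 22 bp
Sorted largest to smallest: 82, 22, 18 bp.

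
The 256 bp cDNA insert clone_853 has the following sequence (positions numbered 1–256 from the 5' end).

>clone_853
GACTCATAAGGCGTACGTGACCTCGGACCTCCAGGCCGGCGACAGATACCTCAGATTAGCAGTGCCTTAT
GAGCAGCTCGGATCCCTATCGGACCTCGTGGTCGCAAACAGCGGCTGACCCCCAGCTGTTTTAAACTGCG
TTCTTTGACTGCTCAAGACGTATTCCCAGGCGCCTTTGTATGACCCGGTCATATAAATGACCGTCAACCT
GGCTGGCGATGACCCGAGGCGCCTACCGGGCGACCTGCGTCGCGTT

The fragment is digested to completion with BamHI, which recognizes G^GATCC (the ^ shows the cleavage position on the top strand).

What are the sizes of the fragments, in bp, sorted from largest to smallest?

The BamHI site (GGATCC) starts at position 80.
BamHI cuts after the first base of each site, so after position 80.
Linear molecule, 1 cut → 2 fragments:
  1–80 → 80 bp
  81–256 → 176 bp
Sorted largest to smallest: 176, 80 bp.

176, 80 bp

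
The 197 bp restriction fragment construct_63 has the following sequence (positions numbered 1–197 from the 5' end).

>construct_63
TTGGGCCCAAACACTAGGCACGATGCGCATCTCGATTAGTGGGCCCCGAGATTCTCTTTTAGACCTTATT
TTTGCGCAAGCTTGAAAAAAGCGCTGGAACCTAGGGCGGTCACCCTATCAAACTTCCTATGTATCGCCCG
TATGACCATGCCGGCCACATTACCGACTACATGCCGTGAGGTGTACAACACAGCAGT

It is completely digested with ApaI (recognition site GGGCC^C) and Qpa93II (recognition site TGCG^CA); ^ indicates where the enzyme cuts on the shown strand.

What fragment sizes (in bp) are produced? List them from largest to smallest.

121, 31, 20, 18, 7 bp

ApaI sites (GGGCCC) start at positions 3, 41.
ApaI cuts after base 5 of each site (before the last base), so after positions 7, 45.
Qpa93II sites (TGCGCA) start at positions 24, 73.
Qpa93II cuts after base 4 of each site, so after positions 27, 76.
Combined cut positions: 7, 27, 45, 76.
Linear molecule, 4 cuts → 5 fragments:
  1–7 → 7 bp
  8–27 → 20 bp
  28–45 → 18 bp
  46–76 → 31 bp
  77–197 → 121 bp
Sorted largest to smallest: 121, 31, 20, 18, 7 bp.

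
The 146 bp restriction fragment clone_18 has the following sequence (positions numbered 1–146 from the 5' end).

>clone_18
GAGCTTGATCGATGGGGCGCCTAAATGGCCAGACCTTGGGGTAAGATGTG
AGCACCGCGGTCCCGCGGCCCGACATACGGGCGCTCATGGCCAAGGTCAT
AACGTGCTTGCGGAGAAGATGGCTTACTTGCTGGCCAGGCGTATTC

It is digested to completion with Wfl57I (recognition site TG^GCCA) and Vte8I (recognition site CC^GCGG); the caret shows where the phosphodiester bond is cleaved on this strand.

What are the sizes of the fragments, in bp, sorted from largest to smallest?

44, 29, 27, 25, 13, 8 bp

Wfl57I sites (TGGCCA) start at positions 26, 88, 132.
Wfl57I cuts after base 2 of each site, so after positions 27, 89, 133.
Vte8I sites (CCGCGG) start at positions 55, 63.
Vte8I cuts after base 2 of each site, so after positions 56, 64.
Combined cut positions: 27, 56, 64, 89, 133.
Linear molecule, 5 cuts → 6 fragments:
  1–27 → 27 bp
  28–56 → 29 bp
  57–64 → 8 bp
  65–89 → 25 bp
  90–133 → 44 bp
  134–146 → 13 bp
Sorted largest to smallest: 44, 29, 27, 25, 13, 8 bp.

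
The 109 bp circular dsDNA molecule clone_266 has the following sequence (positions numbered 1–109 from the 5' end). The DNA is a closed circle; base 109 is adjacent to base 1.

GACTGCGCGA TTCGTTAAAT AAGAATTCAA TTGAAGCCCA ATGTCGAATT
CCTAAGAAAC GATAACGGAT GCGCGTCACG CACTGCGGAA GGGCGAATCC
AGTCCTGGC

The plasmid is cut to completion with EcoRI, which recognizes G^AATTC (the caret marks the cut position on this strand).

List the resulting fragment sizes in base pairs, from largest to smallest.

86, 23 bp

EcoRI sites (GAATTC) start at positions 23, 46.
EcoRI cuts after the first base of each site, so after positions 23, 46.
Circular molecule, 2 cuts → 2 fragments:
  24–46 → 23 bp
  47–109 then 1–23 → 63 + 23 = 86 bp
Sorted largest to smallest: 86, 23 bp.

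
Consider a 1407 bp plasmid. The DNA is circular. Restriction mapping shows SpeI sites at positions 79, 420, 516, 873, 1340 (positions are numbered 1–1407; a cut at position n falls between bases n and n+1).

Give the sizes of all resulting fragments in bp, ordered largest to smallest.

Circular molecule, 5 cuts → 5 fragments:
  420 − 79 = 341 bp
  516 − 420 = 96 bp
  873 − 516 = 357 bp
  1340 − 873 = 467 bp
  wrap: 1407 − 1340 + 79 = 146 bp
Sorted largest to smallest: 467, 357, 341, 146, 96 bp.

467, 357, 341, 146, 96 bp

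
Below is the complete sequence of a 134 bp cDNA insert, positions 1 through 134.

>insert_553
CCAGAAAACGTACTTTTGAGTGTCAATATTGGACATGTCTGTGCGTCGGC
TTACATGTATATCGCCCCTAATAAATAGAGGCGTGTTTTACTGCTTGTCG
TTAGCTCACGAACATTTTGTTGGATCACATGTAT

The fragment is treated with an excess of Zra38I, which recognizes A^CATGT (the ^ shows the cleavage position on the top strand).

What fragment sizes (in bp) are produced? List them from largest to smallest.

Zra38I sites (ACATGT) start at positions 33, 53, 127.
Zra38I cuts after the first base of each site, so after positions 33, 53, 127.
Linear molecule, 3 cuts → 4 fragments:
  1–33 → 33 bp
  34–53 → 20 bp
  54–127 → 74 bp
  128–134 → 7 bp
Sorted largest to smallest: 74, 33, 20, 7 bp.

74, 33, 20, 7 bp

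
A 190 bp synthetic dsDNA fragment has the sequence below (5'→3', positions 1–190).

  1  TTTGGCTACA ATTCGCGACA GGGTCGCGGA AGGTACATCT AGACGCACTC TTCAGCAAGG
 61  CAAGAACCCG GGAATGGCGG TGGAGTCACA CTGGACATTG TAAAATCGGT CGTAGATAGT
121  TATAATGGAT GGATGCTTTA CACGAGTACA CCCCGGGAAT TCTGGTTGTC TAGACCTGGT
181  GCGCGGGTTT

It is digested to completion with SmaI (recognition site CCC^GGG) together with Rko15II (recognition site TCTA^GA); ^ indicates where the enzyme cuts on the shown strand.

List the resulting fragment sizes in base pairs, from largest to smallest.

SmaI sites (CCCGGG) start at positions 67, 152.
SmaI cuts after base 3 of each site, so after positions 69, 154.
Rko15II sites (TCTAGA) start at positions 38, 169.
Rko15II cuts after base 4 of each site, so after positions 41, 172.
Combined cut positions: 41, 69, 154, 172.
Linear molecule, 4 cuts → 5 fragments:
  1–41 → 41 bp
  42–69 → 28 bp
  70–154 → 85 bp
  155–172 → 18 bp
  173–190 → 18 bp
Sorted largest to smallest: 85, 41, 28, 18, 18 bp.

85, 41, 28, 18, 18 bp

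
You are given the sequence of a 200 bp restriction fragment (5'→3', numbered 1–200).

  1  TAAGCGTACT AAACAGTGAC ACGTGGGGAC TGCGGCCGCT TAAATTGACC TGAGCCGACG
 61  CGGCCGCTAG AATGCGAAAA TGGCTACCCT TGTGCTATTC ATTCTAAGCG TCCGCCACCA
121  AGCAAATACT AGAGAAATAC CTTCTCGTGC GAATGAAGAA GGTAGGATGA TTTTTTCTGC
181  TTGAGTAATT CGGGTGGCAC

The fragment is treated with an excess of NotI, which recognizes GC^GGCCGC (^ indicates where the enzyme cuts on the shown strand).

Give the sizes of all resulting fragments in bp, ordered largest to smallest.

139, 33, 28 bp

NotI sites (GCGGCCGC) start at positions 32, 60.
NotI cuts after base 2 of each site, so after positions 33, 61.
Linear molecule, 2 cuts → 3 fragments:
  1–33 → 33 bp
  34–61 → 28 bp
  62–200 → 139 bp
Sorted largest to smallest: 139, 33, 28 bp.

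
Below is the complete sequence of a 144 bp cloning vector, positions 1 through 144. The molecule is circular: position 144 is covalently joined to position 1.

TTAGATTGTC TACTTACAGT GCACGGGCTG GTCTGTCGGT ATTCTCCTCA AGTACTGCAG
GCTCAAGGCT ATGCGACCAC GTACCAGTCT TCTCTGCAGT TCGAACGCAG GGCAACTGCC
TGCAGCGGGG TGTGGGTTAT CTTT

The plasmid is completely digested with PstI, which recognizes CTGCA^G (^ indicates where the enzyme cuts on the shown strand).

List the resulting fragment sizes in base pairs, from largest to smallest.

79, 39, 26 bp

PstI sites (CTGCAG) start at positions 55, 94, 120.
PstI cuts after base 5 of each site (before the last base), so after positions 59, 98, 124.
Circular molecule, 3 cuts → 3 fragments:
  60–98 → 39 bp
  99–124 → 26 bp
  125–144 then 1–59 → 20 + 59 = 79 bp
Sorted largest to smallest: 79, 39, 26 bp.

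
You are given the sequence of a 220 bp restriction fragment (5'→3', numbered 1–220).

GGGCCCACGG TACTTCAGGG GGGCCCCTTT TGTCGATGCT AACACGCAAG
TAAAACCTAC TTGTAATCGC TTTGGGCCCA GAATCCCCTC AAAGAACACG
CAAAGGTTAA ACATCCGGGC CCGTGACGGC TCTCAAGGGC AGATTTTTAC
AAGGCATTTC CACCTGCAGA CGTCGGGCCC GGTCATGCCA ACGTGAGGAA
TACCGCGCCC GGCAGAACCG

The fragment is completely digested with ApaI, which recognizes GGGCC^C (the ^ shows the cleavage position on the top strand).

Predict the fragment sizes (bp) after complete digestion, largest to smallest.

ApaI sites (GGGCCC) start at positions 1, 21, 74, 117, 175.
ApaI cuts after base 5 of each site (before the last base), so after positions 5, 25, 78, 121, 179.
Linear molecule, 5 cuts → 6 fragments:
  1–5 → 5 bp
  6–25 → 20 bp
  26–78 → 53 bp
  79–121 → 43 bp
  122–179 → 58 bp
  180–220 → 41 bp
Sorted largest to smallest: 58, 53, 43, 41, 20, 5 bp.

58, 53, 43, 41, 20, 5 bp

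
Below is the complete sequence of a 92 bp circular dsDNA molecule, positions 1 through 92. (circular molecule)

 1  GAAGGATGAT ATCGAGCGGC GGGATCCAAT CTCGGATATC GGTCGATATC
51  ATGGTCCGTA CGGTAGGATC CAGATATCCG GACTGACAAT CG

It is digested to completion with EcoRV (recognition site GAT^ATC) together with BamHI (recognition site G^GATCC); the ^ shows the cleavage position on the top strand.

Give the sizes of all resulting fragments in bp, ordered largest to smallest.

EcoRV sites (GATATC) start at positions 8, 35, 45, 73.
EcoRV cuts after base 3 of each site, so after positions 10, 37, 47, 75.
BamHI sites (GGATCC) start at positions 22, 66.
BamHI cuts after the first base of each site, so after positions 22, 66.
Combined cut positions: 10, 22, 37, 47, 66, 75.
Circular molecule, 6 cuts → 6 fragments:
  11–22 → 12 bp
  23–37 → 15 bp
  38–47 → 10 bp
  48–66 → 19 bp
  67–75 → 9 bp
  76–92 then 1–10 → 17 + 10 = 27 bp
Sorted largest to smallest: 27, 19, 15, 12, 10, 9 bp.

27, 19, 15, 12, 10, 9 bp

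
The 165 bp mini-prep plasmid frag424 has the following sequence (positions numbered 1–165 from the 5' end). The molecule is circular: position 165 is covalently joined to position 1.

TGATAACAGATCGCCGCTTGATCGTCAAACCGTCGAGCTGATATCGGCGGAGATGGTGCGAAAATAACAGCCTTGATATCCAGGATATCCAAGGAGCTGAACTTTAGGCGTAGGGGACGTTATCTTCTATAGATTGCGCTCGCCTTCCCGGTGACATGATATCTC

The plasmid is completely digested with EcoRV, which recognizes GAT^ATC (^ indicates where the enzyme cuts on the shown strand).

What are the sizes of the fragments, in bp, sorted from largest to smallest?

74, 47, 35, 9 bp

EcoRV sites (GATATC) start at positions 40, 75, 84, 158.
EcoRV cuts after base 3 of each site, so after positions 42, 77, 86, 160.
Circular molecule, 4 cuts → 4 fragments:
  43–77 → 35 bp
  78–86 → 9 bp
  87–160 → 74 bp
  161–165 then 1–42 → 5 + 42 = 47 bp
Sorted largest to smallest: 74, 47, 35, 9 bp.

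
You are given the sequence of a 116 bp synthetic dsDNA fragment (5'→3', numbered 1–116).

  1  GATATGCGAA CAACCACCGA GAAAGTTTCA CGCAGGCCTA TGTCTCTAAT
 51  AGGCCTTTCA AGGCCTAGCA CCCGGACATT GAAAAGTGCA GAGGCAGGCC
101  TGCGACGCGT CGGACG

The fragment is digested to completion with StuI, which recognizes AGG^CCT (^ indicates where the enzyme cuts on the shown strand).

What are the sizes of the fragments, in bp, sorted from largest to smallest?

StuI sites (AGGCCT) start at positions 34, 51, 61, 96.
StuI cuts after base 3 of each site, so after positions 36, 53, 63, 98.
Linear molecule, 4 cuts → 5 fragments:
  1–36 → 36 bp
  37–53 → 17 bp
  54–63 → 10 bp
  64–98 → 35 bp
  99–116 → 18 bp
Sorted largest to smallest: 36, 35, 18, 17, 10 bp.

36, 35, 18, 17, 10 bp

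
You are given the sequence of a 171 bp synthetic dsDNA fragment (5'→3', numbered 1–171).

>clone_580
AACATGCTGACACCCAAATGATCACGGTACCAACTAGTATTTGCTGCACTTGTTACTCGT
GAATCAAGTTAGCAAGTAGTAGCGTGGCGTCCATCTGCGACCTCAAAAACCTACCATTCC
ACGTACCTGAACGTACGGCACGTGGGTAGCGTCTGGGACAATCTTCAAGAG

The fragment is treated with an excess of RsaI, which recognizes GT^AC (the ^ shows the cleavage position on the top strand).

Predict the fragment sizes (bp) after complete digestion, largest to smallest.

96, 37, 28, 10 bp

RsaI sites (GTAC) start at positions 27, 123, 133.
RsaI cuts after base 2 of each site, so after positions 28, 124, 134.
Linear molecule, 3 cuts → 4 fragments:
  1–28 → 28 bp
  29–124 → 96 bp
  125–134 → 10 bp
  135–171 → 37 bp
Sorted largest to smallest: 96, 37, 28, 10 bp.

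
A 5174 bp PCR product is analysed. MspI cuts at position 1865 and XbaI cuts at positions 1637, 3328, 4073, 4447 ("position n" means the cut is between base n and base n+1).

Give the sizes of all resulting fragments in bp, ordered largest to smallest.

1637, 1463, 745, 727, 374, 228 bp

Combined cut positions (sorted): 1637, 1865, 3328, 4073, 4447.
Linear molecule, 5 cuts → 6 fragments:
  1637 − 0 = 1637 bp
  1865 − 1637 = 228 bp
  3328 − 1865 = 1463 bp
  4073 − 3328 = 745 bp
  4447 − 4073 = 374 bp
  5174 − 4447 = 727 bp
Sorted largest to smallest: 1637, 1463, 745, 727, 374, 228 bp.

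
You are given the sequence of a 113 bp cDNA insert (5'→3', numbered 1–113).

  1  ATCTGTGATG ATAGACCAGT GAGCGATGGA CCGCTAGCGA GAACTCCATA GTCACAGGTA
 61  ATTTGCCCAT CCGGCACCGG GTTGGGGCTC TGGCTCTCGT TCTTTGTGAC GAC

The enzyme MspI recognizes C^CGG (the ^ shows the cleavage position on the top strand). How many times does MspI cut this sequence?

2

CCGG occurs starting at positions 71, 77.
MspI cuts at 2 sites.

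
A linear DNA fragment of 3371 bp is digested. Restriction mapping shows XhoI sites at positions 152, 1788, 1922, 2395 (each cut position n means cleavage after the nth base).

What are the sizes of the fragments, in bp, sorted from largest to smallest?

Linear molecule, 4 cuts → 5 fragments:
  152 − 0 = 152 bp
  1788 − 152 = 1636 bp
  1922 − 1788 = 134 bp
  2395 − 1922 = 473 bp
  3371 − 2395 = 976 bp
Sorted largest to smallest: 1636, 976, 473, 152, 134 bp.

1636, 976, 473, 152, 134 bp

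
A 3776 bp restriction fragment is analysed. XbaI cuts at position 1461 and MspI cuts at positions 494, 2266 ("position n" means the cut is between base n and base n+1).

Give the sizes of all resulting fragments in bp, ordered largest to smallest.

1510, 967, 805, 494 bp

Combined cut positions (sorted): 494, 1461, 2266.
Linear molecule, 3 cuts → 4 fragments:
  494 − 0 = 494 bp
  1461 − 494 = 967 bp
  2266 − 1461 = 805 bp
  3776 − 2266 = 1510 bp
Sorted largest to smallest: 1510, 967, 805, 494 bp.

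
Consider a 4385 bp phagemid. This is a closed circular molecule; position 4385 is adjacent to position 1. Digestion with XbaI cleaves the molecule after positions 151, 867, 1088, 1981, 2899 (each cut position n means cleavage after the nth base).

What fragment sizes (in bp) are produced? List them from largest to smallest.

1637, 918, 893, 716, 221 bp

Circular molecule, 5 cuts → 5 fragments:
  867 − 151 = 716 bp
  1088 − 867 = 221 bp
  1981 − 1088 = 893 bp
  2899 − 1981 = 918 bp
  wrap: 4385 − 2899 + 151 = 1637 bp
Sorted largest to smallest: 1637, 918, 893, 716, 221 bp.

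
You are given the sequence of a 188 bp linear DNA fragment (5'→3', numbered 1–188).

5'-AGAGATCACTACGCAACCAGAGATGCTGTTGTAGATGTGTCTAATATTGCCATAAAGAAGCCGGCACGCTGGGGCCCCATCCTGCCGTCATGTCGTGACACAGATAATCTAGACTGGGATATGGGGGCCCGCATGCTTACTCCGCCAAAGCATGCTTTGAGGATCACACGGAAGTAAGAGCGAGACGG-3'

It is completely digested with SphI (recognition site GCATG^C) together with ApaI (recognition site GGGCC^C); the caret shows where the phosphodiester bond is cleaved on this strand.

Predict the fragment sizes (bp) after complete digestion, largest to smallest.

76, 53, 34, 19, 6 bp

SphI sites (GCATGC) start at positions 131, 150.
SphI cuts after base 5 of each site (before the last base), so after positions 135, 154.
ApaI sites (GGGCCC) start at positions 72, 125.
ApaI cuts after base 5 of each site (before the last base), so after positions 76, 129.
Combined cut positions: 76, 129, 135, 154.
Linear molecule, 4 cuts → 5 fragments:
  1–76 → 76 bp
  77–129 → 53 bp
  130–135 → 6 bp
  136–154 → 19 bp
  155–188 → 34 bp
Sorted largest to smallest: 76, 53, 34, 19, 6 bp.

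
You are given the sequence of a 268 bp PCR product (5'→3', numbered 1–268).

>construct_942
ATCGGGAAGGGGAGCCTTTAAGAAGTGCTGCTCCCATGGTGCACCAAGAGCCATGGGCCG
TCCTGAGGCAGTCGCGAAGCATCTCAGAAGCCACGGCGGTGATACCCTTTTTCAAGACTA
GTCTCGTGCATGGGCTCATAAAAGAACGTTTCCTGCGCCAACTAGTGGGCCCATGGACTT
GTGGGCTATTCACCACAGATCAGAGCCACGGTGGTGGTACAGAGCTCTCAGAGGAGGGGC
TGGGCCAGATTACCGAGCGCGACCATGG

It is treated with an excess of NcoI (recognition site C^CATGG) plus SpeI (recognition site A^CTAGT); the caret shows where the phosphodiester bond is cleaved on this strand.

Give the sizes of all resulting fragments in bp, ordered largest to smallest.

NcoI sites (CCATGG) start at positions 34, 51, 171, 263.
NcoI cuts after the first base of each site, so after positions 34, 51, 171, 263.
SpeI sites (ACTAGT) start at positions 117, 161.
SpeI cuts after the first base of each site, so after positions 117, 161.
Combined cut positions: 34, 51, 117, 161, 171, 263.
Linear molecule, 6 cuts → 7 fragments:
  1–34 → 34 bp
  35–51 → 17 bp
  52–117 → 66 bp
  118–161 → 44 bp
  162–171 → 10 bp
  172–263 → 92 bp
  264–268 → 5 bp
Sorted largest to smallest: 92, 66, 44, 34, 17, 10, 5 bp.

92, 66, 44, 34, 17, 10, 5 bp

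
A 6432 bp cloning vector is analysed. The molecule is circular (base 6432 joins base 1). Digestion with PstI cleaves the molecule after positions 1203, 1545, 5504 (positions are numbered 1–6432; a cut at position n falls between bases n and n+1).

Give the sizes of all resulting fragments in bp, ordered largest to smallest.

3959, 2131, 342 bp

Circular molecule, 3 cuts → 3 fragments:
  1545 − 1203 = 342 bp
  5504 − 1545 = 3959 bp
  wrap: 6432 − 5504 + 1203 = 2131 bp
Sorted largest to smallest: 3959, 2131, 342 bp.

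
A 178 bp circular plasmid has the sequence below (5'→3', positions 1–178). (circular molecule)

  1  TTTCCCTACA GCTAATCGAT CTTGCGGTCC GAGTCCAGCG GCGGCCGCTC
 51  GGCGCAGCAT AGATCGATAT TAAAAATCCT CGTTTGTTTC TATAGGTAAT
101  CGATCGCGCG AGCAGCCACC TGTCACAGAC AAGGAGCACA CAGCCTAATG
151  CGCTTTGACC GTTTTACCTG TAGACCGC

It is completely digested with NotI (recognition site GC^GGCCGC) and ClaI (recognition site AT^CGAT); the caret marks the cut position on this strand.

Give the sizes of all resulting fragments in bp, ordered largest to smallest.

94, 36, 26, 22 bp

The NotI site (GCGGCCGC) starts at position 41.
NotI cuts after base 2 of each site, so after position 42.
ClaI sites (ATCGAT) start at positions 15, 63, 99.
ClaI cuts after base 2 of each site, so after positions 16, 64, 100.
Combined cut positions: 16, 42, 64, 100.
Circular molecule, 4 cuts → 4 fragments:
  17–42 → 26 bp
  43–64 → 22 bp
  65–100 → 36 bp
  101–178 then 1–16 → 78 + 16 = 94 bp
Sorted largest to smallest: 94, 36, 26, 22 bp.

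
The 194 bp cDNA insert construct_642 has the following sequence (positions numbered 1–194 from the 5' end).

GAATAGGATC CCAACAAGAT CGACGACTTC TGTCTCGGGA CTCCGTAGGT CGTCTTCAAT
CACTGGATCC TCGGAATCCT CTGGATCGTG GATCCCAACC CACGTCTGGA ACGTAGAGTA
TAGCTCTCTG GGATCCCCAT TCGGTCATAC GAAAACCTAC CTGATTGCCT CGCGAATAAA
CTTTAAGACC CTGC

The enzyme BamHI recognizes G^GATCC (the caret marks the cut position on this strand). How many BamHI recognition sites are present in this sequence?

4

GGATCC occurs starting at positions 6, 65, 90, 131.
BamHI cuts at 4 sites.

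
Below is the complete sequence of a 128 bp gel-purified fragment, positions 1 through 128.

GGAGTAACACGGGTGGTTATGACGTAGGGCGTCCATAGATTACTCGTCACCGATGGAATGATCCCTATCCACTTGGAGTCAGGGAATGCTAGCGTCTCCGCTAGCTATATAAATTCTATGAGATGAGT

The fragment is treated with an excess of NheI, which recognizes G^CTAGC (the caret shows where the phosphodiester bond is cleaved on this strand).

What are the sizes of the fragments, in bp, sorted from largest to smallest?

NheI sites (GCTAGC) start at positions 88, 100.
NheI cuts after the first base of each site, so after positions 88, 100.
Linear molecule, 2 cuts → 3 fragments:
  1–88 → 88 bp
  89–100 → 12 bp
  101–128 → 28 bp
Sorted largest to smallest: 88, 28, 12 bp.

88, 28, 12 bp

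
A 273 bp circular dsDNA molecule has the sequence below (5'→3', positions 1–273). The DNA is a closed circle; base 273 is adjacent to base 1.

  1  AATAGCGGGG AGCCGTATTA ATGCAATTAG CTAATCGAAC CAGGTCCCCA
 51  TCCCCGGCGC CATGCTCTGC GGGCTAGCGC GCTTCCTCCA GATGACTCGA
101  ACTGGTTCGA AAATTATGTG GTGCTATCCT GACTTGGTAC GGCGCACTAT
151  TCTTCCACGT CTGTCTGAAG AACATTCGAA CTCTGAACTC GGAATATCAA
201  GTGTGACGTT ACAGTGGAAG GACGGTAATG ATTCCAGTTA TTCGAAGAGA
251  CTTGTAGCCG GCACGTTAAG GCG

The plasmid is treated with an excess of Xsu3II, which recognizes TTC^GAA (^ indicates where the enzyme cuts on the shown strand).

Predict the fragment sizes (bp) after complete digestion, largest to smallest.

138, 69, 66 bp

Xsu3II sites (TTCGAA) start at positions 106, 175, 241.
Xsu3II cuts after base 3 of each site, so after positions 108, 177, 243.
Circular molecule, 3 cuts → 3 fragments:
  109–177 → 69 bp
  178–243 → 66 bp
  244–273 then 1–108 → 30 + 108 = 138 bp
Sorted largest to smallest: 138, 69, 66 bp.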